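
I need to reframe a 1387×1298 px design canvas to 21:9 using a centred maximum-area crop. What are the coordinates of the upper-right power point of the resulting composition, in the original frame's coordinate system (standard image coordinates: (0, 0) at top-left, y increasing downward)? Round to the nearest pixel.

1387/1298 < 21/9, so the 21:9 crop keeps the full width 1387 and trims height to 1387 × 9/21 = 594.43 px.
Top offset = (1298 − 594.43)/2 = 351.79 px; left offset = 0.
Upper-right is two-thirds across and one-third down within the crop:
x = 0.00 + 2 × 1387.00/3 ≈ 925; y = 351.79 + 1 × 594.43/3 ≈ 550.

x = 925 px, y = 550 px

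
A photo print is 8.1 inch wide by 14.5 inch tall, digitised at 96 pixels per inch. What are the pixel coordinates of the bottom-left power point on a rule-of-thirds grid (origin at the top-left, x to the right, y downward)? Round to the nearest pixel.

In pixels the canvas is 8.1 × 96 = 777.6 wide and 14.5 × 96 = 1392 tall.
The bottom-left point is one-third across and two-thirds down:
x = 1 × 777.6/3 ≈ 259; y = 2 × 1392/3 ≈ 928.

x = 259 px, y = 928 px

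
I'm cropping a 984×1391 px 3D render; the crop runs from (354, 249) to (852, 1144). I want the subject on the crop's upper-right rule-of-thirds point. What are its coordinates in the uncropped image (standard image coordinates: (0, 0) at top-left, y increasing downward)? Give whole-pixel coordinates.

Crop width = 852 − 354 = 498 px; one third is 166.00 px.
Crop height = 1144 − 249 = 895 px; one third is 298.33 px.
The upper-right point is two-thirds across and one-third down within the crop:
x = 354 + 2 × 166.00 ≈ 686; y = 249 + 1 × 298.33 ≈ 547.

(686, 547)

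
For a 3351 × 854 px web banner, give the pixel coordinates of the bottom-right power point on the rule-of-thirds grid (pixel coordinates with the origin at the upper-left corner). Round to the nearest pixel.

The bottom-right point sits two-thirds of the way across and two-thirds of the way down.
x = 2 × 3351/3 ≈ 2234; y = 2 × 854/3 ≈ 569.

(2234, 569)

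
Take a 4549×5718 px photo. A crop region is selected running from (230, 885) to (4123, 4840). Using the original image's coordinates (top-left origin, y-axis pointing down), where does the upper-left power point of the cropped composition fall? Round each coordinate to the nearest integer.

x = 1528 px, y = 2203 px

Crop width = 4123 − 230 = 3893 px; one third is 1297.67 px.
Crop height = 4840 − 885 = 3955 px; one third is 1318.33 px.
The upper-left point is one-third across and one-third down within the crop:
x = 230 + 1 × 1297.67 ≈ 1528; y = 885 + 1 × 1318.33 ≈ 2203.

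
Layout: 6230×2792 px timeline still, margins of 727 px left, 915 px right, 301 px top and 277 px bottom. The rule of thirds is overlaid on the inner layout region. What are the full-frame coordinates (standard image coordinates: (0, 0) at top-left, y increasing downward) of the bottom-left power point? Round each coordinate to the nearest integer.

x = 2256 px, y = 1777 px

Content width = 6230 − 727 − 915 = 4588 px; content height = 2792 − 301 − 277 = 2214 px.
Bottom-left is one-third across and two-thirds down within the inner layout region.
x = 727 + 1 × 4588/3 = 727 + 1529.33 ≈ 2256
y = 301 + 2 × 2214/3 = 301 + 1476.00 ≈ 1777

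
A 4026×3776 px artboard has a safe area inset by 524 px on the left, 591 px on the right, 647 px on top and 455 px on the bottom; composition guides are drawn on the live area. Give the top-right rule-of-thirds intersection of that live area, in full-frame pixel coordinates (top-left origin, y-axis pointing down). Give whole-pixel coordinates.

(2465, 1538)

Content width = 4026 − 524 − 591 = 2911 px; content height = 3776 − 647 − 455 = 2674 px.
Top-right is two-thirds across and one-third down within the live area.
x = 524 + 2 × 2911/3 = 524 + 1940.67 ≈ 2465
y = 647 + 1 × 2674/3 = 647 + 891.33 ≈ 1538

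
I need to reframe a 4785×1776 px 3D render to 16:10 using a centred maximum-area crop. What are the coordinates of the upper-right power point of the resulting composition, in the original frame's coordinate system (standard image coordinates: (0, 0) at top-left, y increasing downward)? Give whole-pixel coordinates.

4785/1776 > 16/10, so the 16:10 crop keeps the full height 1776 and trims width to 1776 × 16/10 = 2841.60 px.
Left offset = (4785 − 2841.60)/2 = 971.70 px; top offset = 0.
Upper-right is two-thirds across and one-third down within the crop:
x = 971.70 + 2 × 2841.60/3 ≈ 2866; y = 0.00 + 1 × 1776.00/3 ≈ 592.

x = 2866 px, y = 592 px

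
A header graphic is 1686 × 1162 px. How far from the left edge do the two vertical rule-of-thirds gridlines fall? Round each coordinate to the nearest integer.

1686 / 3 = 562, so the vertical lines sit at one and two thirds of 1686.

x = 562 px and x = 1124 px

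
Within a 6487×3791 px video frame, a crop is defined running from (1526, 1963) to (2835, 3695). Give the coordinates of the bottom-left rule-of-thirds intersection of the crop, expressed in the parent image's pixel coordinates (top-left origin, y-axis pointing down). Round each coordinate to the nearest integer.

Crop width = 2835 − 1526 = 1309 px; one third is 436.33 px.
Crop height = 3695 − 1963 = 1732 px; one third is 577.33 px.
The bottom-left point is one-third across and two-thirds down within the crop:
x = 1526 + 1 × 436.33 ≈ 1962; y = 1963 + 2 × 577.33 ≈ 3118.

x = 1962 px, y = 3118 px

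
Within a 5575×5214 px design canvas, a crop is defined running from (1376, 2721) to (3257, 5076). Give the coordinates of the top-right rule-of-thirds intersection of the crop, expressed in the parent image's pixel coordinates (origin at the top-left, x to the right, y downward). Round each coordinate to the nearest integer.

(2630, 3506)

Crop width = 3257 − 1376 = 1881 px; one third is 627.00 px.
Crop height = 5076 − 2721 = 2355 px; one third is 785.00 px.
The top-right point is two-thirds across and one-third down within the crop:
x = 1376 + 2 × 627.00 ≈ 2630; y = 2721 + 1 × 785.00 ≈ 3506.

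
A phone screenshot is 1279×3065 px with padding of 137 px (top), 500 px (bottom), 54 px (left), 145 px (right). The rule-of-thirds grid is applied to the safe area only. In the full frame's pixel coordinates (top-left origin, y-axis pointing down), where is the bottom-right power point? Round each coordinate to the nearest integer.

x = 774 px, y = 1756 px

Content width = 1279 − 54 − 145 = 1080 px; content height = 3065 − 137 − 500 = 2428 px.
Bottom-right is two-thirds across and two-thirds down within the safe area.
x = 54 + 2 × 1080/3 = 54 + 720.00 ≈ 774
y = 137 + 2 × 2428/3 = 137 + 1618.67 ≈ 1756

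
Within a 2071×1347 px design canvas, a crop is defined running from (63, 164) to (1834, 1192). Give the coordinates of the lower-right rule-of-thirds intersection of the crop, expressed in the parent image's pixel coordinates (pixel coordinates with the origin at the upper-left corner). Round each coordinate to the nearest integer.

Crop width = 1834 − 63 = 1771 px; one third is 590.33 px.
Crop height = 1192 − 164 = 1028 px; one third is 342.67 px.
The lower-right point is two-thirds across and two-thirds down within the crop:
x = 63 + 2 × 590.33 ≈ 1244; y = 164 + 2 × 342.67 ≈ 849.

(1244, 849)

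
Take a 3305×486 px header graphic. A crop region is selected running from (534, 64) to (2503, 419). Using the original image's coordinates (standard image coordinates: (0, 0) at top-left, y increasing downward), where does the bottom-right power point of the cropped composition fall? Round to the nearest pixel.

(1847, 301)

Crop width = 2503 − 534 = 1969 px; one third is 656.33 px.
Crop height = 419 − 64 = 355 px; one third is 118.33 px.
The bottom-right point is two-thirds across and two-thirds down within the crop:
x = 534 + 2 × 656.33 ≈ 1847; y = 64 + 2 × 118.33 ≈ 301.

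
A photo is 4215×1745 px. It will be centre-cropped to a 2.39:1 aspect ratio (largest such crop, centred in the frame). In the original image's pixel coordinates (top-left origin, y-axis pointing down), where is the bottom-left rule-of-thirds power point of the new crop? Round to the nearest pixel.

4215/1745 > 2.39/1, so the 2.39:1 crop keeps the full height 1745 and trims width to 1745 × 2.39/1 = 4170.55 px.
Left offset = (4215 − 4170.55)/2 = 22.22 px; top offset = 0.
Bottom-left is one-third across and two-thirds down within the crop:
x = 22.22 + 1 × 4170.55/3 ≈ 1412; y = 0.00 + 2 × 1745.00/3 ≈ 1163.

(1412, 1163)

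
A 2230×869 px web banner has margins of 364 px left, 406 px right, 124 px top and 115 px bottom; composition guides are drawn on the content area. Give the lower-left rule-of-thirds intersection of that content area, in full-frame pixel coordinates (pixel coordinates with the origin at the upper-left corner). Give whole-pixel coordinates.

x = 851 px, y = 544 px

Content width = 2230 − 364 − 406 = 1460 px; content height = 869 − 124 − 115 = 630 px.
Lower-left is one-third across and two-thirds down within the content area.
x = 364 + 1 × 1460/3 = 364 + 486.67 ≈ 851
y = 124 + 2 × 630/3 = 124 + 420.00 ≈ 544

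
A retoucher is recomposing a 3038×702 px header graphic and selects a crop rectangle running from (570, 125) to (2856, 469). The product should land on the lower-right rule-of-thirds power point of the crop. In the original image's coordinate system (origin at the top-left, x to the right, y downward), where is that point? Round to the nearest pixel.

Crop width = 2856 − 570 = 2286 px; one third is 762.00 px.
Crop height = 469 − 125 = 344 px; one third is 114.67 px.
The lower-right point is two-thirds across and two-thirds down within the crop:
x = 570 + 2 × 762.00 ≈ 2094; y = 125 + 2 × 114.67 ≈ 354.

(2094, 354)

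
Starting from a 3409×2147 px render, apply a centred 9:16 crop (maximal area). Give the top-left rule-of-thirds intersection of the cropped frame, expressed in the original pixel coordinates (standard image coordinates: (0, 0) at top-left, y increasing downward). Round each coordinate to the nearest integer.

x = 1503 px, y = 716 px

3409/2147 > 9/16, so the 9:16 crop keeps the full height 2147 and trims width to 2147 × 9/16 = 1207.69 px.
Left offset = (3409 − 1207.69)/2 = 1100.66 px; top offset = 0.
Top-left is one-third across and one-third down within the crop:
x = 1100.66 + 1 × 1207.69/3 ≈ 1503; y = 0.00 + 1 × 2147.00/3 ≈ 716.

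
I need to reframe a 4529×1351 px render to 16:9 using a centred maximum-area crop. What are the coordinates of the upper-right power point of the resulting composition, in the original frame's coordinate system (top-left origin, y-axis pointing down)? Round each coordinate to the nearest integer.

4529/1351 > 16/9, so the 16:9 crop keeps the full height 1351 and trims width to 1351 × 16/9 = 2401.78 px.
Left offset = (4529 − 2401.78)/2 = 1063.61 px; top offset = 0.
Upper-right is two-thirds across and one-third down within the crop:
x = 1063.61 + 2 × 2401.78/3 ≈ 2665; y = 0.00 + 1 × 1351.00/3 ≈ 450.

(2665, 450)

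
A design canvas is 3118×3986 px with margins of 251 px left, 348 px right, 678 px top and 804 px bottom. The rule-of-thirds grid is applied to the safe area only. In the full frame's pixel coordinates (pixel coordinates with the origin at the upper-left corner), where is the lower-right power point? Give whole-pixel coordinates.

(1930, 2347)

Content width = 3118 − 251 − 348 = 2519 px; content height = 3986 − 678 − 804 = 2504 px.
Lower-right is two-thirds across and two-thirds down within the safe area.
x = 251 + 2 × 2519/3 = 251 + 1679.33 ≈ 1930
y = 678 + 2 × 2504/3 = 678 + 1669.33 ≈ 2347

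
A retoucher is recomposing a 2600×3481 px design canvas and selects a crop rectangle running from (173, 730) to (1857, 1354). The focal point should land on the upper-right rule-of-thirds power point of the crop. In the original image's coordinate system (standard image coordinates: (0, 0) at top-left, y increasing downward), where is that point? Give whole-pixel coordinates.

Crop width = 1857 − 173 = 1684 px; one third is 561.33 px.
Crop height = 1354 − 730 = 624 px; one third is 208.00 px.
The upper-right point is two-thirds across and one-third down within the crop:
x = 173 + 2 × 561.33 ≈ 1296; y = 730 + 1 × 208.00 ≈ 938.

x = 1296 px, y = 938 px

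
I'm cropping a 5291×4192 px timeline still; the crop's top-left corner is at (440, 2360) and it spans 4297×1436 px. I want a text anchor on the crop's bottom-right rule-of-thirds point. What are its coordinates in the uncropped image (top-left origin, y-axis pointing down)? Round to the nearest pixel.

One third of the crop width 4297 is 1432.33 px.
One third of the crop height 1436 is 478.67 px.
The bottom-right point is two-thirds across and two-thirds down within the crop:
x = 440 + 2 × 1432.33 ≈ 3305; y = 2360 + 2 × 478.67 ≈ 3317.

(3305, 3317)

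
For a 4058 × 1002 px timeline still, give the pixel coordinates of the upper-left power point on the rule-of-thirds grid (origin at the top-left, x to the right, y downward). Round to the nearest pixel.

The upper-left point sits one-third of the way across and one-third of the way down.
x = 1 × 4058/3 ≈ 1353; y = 1 × 1002/3 ≈ 334.

(1353, 334)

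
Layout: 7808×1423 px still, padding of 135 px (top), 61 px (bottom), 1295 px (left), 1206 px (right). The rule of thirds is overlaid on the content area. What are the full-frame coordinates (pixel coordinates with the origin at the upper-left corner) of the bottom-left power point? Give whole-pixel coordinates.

Content width = 7808 − 1295 − 1206 = 5307 px; content height = 1423 − 135 − 61 = 1227 px.
Bottom-left is one-third across and two-thirds down within the content area.
x = 1295 + 1 × 5307/3 = 1295 + 1769.00 ≈ 3064
y = 135 + 2 × 1227/3 = 135 + 818.00 ≈ 953

(3064, 953)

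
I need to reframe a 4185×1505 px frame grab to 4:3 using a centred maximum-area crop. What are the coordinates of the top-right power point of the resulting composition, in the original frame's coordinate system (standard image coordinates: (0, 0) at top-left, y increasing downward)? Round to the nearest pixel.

4185/1505 > 4/3, so the 4:3 crop keeps the full height 1505 and trims width to 1505 × 4/3 = 2006.67 px.
Left offset = (4185 − 2006.67)/2 = 1089.17 px; top offset = 0.
Top-right is two-thirds across and one-third down within the crop:
x = 1089.17 + 2 × 2006.67/3 ≈ 2427; y = 0.00 + 1 × 1505.00/3 ≈ 502.

x = 2427 px, y = 502 px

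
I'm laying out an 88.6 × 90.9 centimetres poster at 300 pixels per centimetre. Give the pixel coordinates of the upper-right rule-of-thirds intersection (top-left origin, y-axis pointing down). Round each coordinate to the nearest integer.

(17720, 9090)

In pixels the canvas is 88.6 × 300 = 26580 wide and 90.9 × 300 = 27270 tall.
The upper-right point is two-thirds across and one-third down:
x = 2 × 26580/3 ≈ 17720; y = 1 × 27270/3 ≈ 9090.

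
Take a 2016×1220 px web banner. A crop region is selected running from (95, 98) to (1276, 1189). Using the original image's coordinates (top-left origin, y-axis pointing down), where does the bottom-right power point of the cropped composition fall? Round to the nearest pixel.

Crop width = 1276 − 95 = 1181 px; one third is 393.67 px.
Crop height = 1189 − 98 = 1091 px; one third is 363.67 px.
The bottom-right point is two-thirds across and two-thirds down within the crop:
x = 95 + 2 × 393.67 ≈ 882; y = 98 + 2 × 363.67 ≈ 825.

(882, 825)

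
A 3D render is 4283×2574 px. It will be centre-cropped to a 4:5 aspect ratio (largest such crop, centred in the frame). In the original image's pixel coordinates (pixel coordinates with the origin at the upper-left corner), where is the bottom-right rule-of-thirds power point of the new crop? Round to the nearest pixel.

4283/2574 > 4/5, so the 4:5 crop keeps the full height 2574 and trims width to 2574 × 4/5 = 2059.20 px.
Left offset = (4283 − 2059.20)/2 = 1111.90 px; top offset = 0.
Bottom-right is two-thirds across and two-thirds down within the crop:
x = 1111.90 + 2 × 2059.20/3 ≈ 2485; y = 0.00 + 2 × 2574.00/3 ≈ 1716.

x = 2485 px, y = 1716 px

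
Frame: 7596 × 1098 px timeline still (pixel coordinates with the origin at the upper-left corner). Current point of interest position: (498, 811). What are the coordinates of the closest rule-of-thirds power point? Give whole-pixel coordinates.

Third lines: x ∈ {2532, 5064}, y ∈ {366, 732}.
498 is closer to x = 2532; 811 is closer to y = 732.
So the nearest intersection is the lower-left power point.

(2532, 732)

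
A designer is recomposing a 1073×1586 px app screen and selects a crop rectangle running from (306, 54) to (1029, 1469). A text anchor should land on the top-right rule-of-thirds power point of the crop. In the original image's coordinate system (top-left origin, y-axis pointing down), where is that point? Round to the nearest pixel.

Crop width = 1029 − 306 = 723 px; one third is 241.00 px.
Crop height = 1469 − 54 = 1415 px; one third is 471.67 px.
The top-right point is two-thirds across and one-third down within the crop:
x = 306 + 2 × 241.00 ≈ 788; y = 54 + 1 × 471.67 ≈ 526.

x = 788 px, y = 526 px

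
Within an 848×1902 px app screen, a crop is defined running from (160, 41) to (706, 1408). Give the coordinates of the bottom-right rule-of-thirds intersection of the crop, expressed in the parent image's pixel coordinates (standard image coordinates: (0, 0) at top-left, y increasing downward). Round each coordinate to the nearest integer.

Crop width = 706 − 160 = 546 px; one third is 182.00 px.
Crop height = 1408 − 41 = 1367 px; one third is 455.67 px.
The bottom-right point is two-thirds across and two-thirds down within the crop:
x = 160 + 2 × 182.00 ≈ 524; y = 41 + 2 × 455.67 ≈ 952.

(524, 952)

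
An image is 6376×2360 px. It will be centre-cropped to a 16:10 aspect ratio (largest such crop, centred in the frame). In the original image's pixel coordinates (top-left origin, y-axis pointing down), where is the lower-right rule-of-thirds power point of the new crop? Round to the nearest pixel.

x = 3817 px, y = 1573 px

6376/2360 > 16/10, so the 16:10 crop keeps the full height 2360 and trims width to 2360 × 16/10 = 3776.00 px.
Left offset = (6376 − 3776.00)/2 = 1300.00 px; top offset = 0.
Lower-right is two-thirds across and two-thirds down within the crop:
x = 1300.00 + 2 × 3776.00/3 ≈ 3817; y = 0.00 + 2 × 2360.00/3 ≈ 1573.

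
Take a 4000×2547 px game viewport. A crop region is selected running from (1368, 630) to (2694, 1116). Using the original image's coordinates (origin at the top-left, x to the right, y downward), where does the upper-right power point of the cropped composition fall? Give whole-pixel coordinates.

x = 2252 px, y = 792 px

Crop width = 2694 − 1368 = 1326 px; one third is 442.00 px.
Crop height = 1116 − 630 = 486 px; one third is 162.00 px.
The upper-right point is two-thirds across and one-third down within the crop:
x = 1368 + 2 × 442.00 ≈ 2252; y = 630 + 1 × 162.00 ≈ 792.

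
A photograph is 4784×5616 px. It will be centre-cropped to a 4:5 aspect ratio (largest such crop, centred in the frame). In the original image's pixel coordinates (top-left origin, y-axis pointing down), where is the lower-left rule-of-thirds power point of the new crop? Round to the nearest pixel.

(1643, 3744)

4784/5616 > 4/5, so the 4:5 crop keeps the full height 5616 and trims width to 5616 × 4/5 = 4492.80 px.
Left offset = (4784 − 4492.80)/2 = 145.60 px; top offset = 0.
Lower-left is one-third across and two-thirds down within the crop:
x = 145.60 + 1 × 4492.80/3 ≈ 1643; y = 0.00 + 2 × 5616.00/3 ≈ 3744.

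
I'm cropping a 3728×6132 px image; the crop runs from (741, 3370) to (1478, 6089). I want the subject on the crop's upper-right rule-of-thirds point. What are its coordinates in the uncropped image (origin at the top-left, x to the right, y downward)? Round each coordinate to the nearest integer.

(1232, 4276)

Crop width = 1478 − 741 = 737 px; one third is 245.67 px.
Crop height = 6089 − 3370 = 2719 px; one third is 906.33 px.
The upper-right point is two-thirds across and one-third down within the crop:
x = 741 + 2 × 245.67 ≈ 1232; y = 3370 + 1 × 906.33 ≈ 4276.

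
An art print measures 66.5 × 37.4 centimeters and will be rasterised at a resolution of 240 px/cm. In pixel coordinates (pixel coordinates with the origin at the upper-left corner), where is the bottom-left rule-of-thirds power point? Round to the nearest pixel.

In pixels the canvas is 66.5 × 240 = 15960 wide and 37.4 × 240 = 8976 tall.
The bottom-left point is one-third across and two-thirds down:
x = 1 × 15960/3 ≈ 5320; y = 2 × 8976/3 ≈ 5984.

(5320, 5984)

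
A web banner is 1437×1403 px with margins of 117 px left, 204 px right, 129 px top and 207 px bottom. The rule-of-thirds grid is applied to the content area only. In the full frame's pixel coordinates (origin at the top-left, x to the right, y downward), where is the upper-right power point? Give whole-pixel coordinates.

x = 861 px, y = 485 px

Content width = 1437 − 117 − 204 = 1116 px; content height = 1403 − 129 − 207 = 1067 px.
Upper-right is two-thirds across and one-third down within the content area.
x = 117 + 2 × 1116/3 = 117 + 744.00 ≈ 861
y = 129 + 1 × 1067/3 = 129 + 355.67 ≈ 485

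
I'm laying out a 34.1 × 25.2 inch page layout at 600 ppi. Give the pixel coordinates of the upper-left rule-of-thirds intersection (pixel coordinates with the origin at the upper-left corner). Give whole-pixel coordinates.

In pixels the canvas is 34.1 × 600 = 20460 wide and 25.2 × 600 = 15120 tall.
The upper-left point is one-third across and one-third down:
x = 1 × 20460/3 ≈ 6820; y = 1 × 15120/3 ≈ 5040.

x = 6820 px, y = 5040 px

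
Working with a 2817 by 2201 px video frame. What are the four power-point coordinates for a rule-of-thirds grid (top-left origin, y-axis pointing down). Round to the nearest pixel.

One third of 2817 is 939; one third of 2201 is 733.67.
Vertical third lines at x = 939 and x = 1878; horizontal third lines at y = 734 and y = 1467.

(939, 734), (1878, 734), (939, 1467), (1878, 1467)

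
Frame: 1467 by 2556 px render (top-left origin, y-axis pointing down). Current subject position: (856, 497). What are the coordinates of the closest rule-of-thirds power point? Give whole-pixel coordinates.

Third lines: x ∈ {489, 978}, y ∈ {852, 1704}.
856 is closer to x = 978; 497 is closer to y = 852.
So the nearest intersection is the upper-right power point.

x = 978 px, y = 852 px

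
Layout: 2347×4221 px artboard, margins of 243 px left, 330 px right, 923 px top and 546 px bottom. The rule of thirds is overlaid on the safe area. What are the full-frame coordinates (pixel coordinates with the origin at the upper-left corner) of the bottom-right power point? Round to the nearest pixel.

x = 1426 px, y = 2758 px

Content width = 2347 − 243 − 330 = 1774 px; content height = 4221 − 923 − 546 = 2752 px.
Bottom-right is two-thirds across and two-thirds down within the safe area.
x = 243 + 2 × 1774/3 = 243 + 1182.67 ≈ 1426
y = 923 + 2 × 2752/3 = 923 + 1834.67 ≈ 2758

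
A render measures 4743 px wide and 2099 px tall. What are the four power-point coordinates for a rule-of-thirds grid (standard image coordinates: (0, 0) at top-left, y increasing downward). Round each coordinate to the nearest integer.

One third of 4743 is 1581; one third of 2099 is 699.67.
Vertical third lines at x = 1581 and x = 3162; horizontal third lines at y = 700 and y = 1399.

(1581, 700), (3162, 700), (1581, 1399), (3162, 1399)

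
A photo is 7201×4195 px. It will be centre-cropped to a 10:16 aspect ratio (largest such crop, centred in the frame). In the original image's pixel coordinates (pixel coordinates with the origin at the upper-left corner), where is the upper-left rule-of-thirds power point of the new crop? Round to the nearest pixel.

7201/4195 > 10/16, so the 10:16 crop keeps the full height 4195 and trims width to 4195 × 10/16 = 2621.88 px.
Left offset = (7201 − 2621.88)/2 = 2289.56 px; top offset = 0.
Upper-left is one-third across and one-third down within the crop:
x = 2289.56 + 1 × 2621.88/3 ≈ 3164; y = 0.00 + 1 × 4195.00/3 ≈ 1398.

x = 3164 px, y = 1398 px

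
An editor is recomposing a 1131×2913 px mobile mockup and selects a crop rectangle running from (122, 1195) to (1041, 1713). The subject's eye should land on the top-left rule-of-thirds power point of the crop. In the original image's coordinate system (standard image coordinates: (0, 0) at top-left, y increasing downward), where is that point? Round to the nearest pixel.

x = 428 px, y = 1368 px

Crop width = 1041 − 122 = 919 px; one third is 306.33 px.
Crop height = 1713 − 1195 = 518 px; one third is 172.67 px.
The top-left point is one-third across and one-third down within the crop:
x = 122 + 1 × 306.33 ≈ 428; y = 1195 + 1 × 172.67 ≈ 1368.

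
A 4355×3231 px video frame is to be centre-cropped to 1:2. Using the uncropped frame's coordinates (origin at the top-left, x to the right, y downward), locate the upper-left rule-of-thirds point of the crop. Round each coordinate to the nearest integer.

(1908, 1077)

4355/3231 > 1/2, so the 1:2 crop keeps the full height 3231 and trims width to 3231 × 1/2 = 1615.50 px.
Left offset = (4355 − 1615.50)/2 = 1369.75 px; top offset = 0.
Upper-left is one-third across and one-third down within the crop:
x = 1369.75 + 1 × 1615.50/3 ≈ 1908; y = 0.00 + 1 × 3231.00/3 ≈ 1077.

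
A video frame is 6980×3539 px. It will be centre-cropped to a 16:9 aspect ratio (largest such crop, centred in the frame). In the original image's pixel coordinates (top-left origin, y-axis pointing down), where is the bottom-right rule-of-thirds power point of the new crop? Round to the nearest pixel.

6980/3539 > 16/9, so the 16:9 crop keeps the full height 3539 and trims width to 3539 × 16/9 = 6291.56 px.
Left offset = (6980 − 6291.56)/2 = 344.22 px; top offset = 0.
Bottom-right is two-thirds across and two-thirds down within the crop:
x = 344.22 + 2 × 6291.56/3 ≈ 4539; y = 0.00 + 2 × 3539.00/3 ≈ 2359.

x = 4539 px, y = 2359 px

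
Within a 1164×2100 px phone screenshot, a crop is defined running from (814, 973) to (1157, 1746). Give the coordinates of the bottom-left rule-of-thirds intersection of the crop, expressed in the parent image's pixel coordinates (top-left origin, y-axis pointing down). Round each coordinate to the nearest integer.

(928, 1488)

Crop width = 1157 − 814 = 343 px; one third is 114.33 px.
Crop height = 1746 − 973 = 773 px; one third is 257.67 px.
The bottom-left point is one-third across and two-thirds down within the crop:
x = 814 + 1 × 114.33 ≈ 928; y = 973 + 2 × 257.67 ≈ 1488.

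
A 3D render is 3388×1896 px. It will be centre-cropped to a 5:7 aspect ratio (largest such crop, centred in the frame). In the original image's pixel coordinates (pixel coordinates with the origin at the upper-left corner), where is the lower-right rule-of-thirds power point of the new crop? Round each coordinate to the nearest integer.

(1920, 1264)

3388/1896 > 5/7, so the 5:7 crop keeps the full height 1896 and trims width to 1896 × 5/7 = 1354.29 px.
Left offset = (3388 − 1354.29)/2 = 1016.86 px; top offset = 0.
Lower-right is two-thirds across and two-thirds down within the crop:
x = 1016.86 + 2 × 1354.29/3 ≈ 1920; y = 0.00 + 2 × 1896.00/3 ≈ 1264.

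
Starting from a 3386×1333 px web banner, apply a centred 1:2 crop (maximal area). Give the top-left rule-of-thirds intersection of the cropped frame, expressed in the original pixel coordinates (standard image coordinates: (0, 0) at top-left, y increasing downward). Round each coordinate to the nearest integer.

3386/1333 > 1/2, so the 1:2 crop keeps the full height 1333 and trims width to 1333 × 1/2 = 666.50 px.
Left offset = (3386 − 666.50)/2 = 1359.75 px; top offset = 0.
Top-left is one-third across and one-third down within the crop:
x = 1359.75 + 1 × 666.50/3 ≈ 1582; y = 0.00 + 1 × 1333.00/3 ≈ 444.

(1582, 444)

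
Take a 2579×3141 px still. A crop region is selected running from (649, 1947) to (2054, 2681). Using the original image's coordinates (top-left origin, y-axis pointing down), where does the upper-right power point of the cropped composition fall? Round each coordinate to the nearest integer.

(1586, 2192)

Crop width = 2054 − 649 = 1405 px; one third is 468.33 px.
Crop height = 2681 − 1947 = 734 px; one third is 244.67 px.
The upper-right point is two-thirds across and one-third down within the crop:
x = 649 + 2 × 468.33 ≈ 1586; y = 1947 + 1 × 244.67 ≈ 2192.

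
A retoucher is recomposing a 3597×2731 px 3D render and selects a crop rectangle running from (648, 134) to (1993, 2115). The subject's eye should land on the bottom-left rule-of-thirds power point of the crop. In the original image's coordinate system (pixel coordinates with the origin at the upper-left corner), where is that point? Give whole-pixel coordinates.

Crop width = 1993 − 648 = 1345 px; one third is 448.33 px.
Crop height = 2115 − 134 = 1981 px; one third is 660.33 px.
The bottom-left point is one-third across and two-thirds down within the crop:
x = 648 + 1 × 448.33 ≈ 1096; y = 134 + 2 × 660.33 ≈ 1455.

x = 1096 px, y = 1455 px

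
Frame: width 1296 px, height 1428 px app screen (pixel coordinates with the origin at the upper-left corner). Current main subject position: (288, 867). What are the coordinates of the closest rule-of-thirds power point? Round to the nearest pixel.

(432, 952)

Third lines: x ∈ {432, 864}, y ∈ {476, 952}.
288 is closer to x = 432; 867 is closer to y = 952.
So the nearest intersection is the lower-left power point.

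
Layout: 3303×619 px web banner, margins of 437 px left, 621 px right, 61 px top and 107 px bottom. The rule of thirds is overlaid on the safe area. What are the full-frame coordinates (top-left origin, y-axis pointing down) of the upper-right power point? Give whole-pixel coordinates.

x = 1934 px, y = 211 px

Content width = 3303 − 437 − 621 = 2245 px; content height = 619 − 61 − 107 = 451 px.
Upper-right is two-thirds across and one-third down within the safe area.
x = 437 + 2 × 2245/3 = 437 + 1496.67 ≈ 1934
y = 61 + 1 × 451/3 = 61 + 150.33 ≈ 211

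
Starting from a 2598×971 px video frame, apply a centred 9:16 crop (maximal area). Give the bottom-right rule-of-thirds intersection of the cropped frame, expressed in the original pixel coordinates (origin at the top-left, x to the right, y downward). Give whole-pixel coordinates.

x = 1390 px, y = 647 px

2598/971 > 9/16, so the 9:16 crop keeps the full height 971 and trims width to 971 × 9/16 = 546.19 px.
Left offset = (2598 − 546.19)/2 = 1025.91 px; top offset = 0.
Bottom-right is two-thirds across and two-thirds down within the crop:
x = 1025.91 + 2 × 546.19/3 ≈ 1390; y = 0.00 + 2 × 971.00/3 ≈ 647.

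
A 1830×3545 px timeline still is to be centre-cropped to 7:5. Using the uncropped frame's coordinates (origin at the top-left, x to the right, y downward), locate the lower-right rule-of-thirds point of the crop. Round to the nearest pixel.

(1220, 1990)

1830/3545 < 7/5, so the 7:5 crop keeps the full width 1830 and trims height to 1830 × 5/7 = 1307.14 px.
Top offset = (3545 − 1307.14)/2 = 1118.93 px; left offset = 0.
Lower-right is two-thirds across and two-thirds down within the crop:
x = 0.00 + 2 × 1830.00/3 ≈ 1220; y = 1118.93 + 2 × 1307.14/3 ≈ 1990.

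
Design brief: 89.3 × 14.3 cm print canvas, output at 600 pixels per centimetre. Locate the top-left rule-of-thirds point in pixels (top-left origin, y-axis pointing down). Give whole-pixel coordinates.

In pixels the canvas is 89.3 × 600 = 53580 wide and 14.3 × 600 = 8580 tall.
The top-left point is one-third across and one-third down:
x = 1 × 53580/3 ≈ 17860; y = 1 × 8580/3 ≈ 2860.

(17860, 2860)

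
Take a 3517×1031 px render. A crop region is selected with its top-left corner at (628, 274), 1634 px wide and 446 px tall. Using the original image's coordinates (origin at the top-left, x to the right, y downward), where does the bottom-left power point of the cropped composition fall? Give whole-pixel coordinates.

One third of the crop width 1634 is 544.67 px.
One third of the crop height 446 is 148.67 px.
The bottom-left point is one-third across and two-thirds down within the crop:
x = 628 + 1 × 544.67 ≈ 1173; y = 274 + 2 × 148.67 ≈ 571.

(1173, 571)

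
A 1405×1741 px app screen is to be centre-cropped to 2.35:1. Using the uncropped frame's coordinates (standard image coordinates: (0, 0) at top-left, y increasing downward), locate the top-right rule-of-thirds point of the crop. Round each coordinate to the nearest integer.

1405/1741 < 2.35/1, so the 2.35:1 crop keeps the full width 1405 and trims height to 1405 × 1/2.35 = 597.87 px.
Top offset = (1741 − 597.87)/2 = 571.56 px; left offset = 0.
Top-right is two-thirds across and one-third down within the crop:
x = 0.00 + 2 × 1405.00/3 ≈ 937; y = 571.56 + 1 × 597.87/3 ≈ 771.

(937, 771)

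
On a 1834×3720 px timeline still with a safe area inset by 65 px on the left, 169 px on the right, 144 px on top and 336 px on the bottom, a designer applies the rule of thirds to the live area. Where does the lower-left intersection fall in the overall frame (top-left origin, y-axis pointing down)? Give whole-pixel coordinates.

(598, 2304)

Content width = 1834 − 65 − 169 = 1600 px; content height = 3720 − 144 − 336 = 3240 px.
Lower-left is one-third across and two-thirds down within the live area.
x = 65 + 1 × 1600/3 = 65 + 533.33 ≈ 598
y = 144 + 2 × 3240/3 = 144 + 2160.00 ≈ 2304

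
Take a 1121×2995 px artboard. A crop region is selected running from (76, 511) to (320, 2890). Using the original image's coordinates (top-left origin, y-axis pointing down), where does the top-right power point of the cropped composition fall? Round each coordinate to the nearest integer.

Crop width = 320 − 76 = 244 px; one third is 81.33 px.
Crop height = 2890 − 511 = 2379 px; one third is 793.00 px.
The top-right point is two-thirds across and one-third down within the crop:
x = 76 + 2 × 81.33 ≈ 239; y = 511 + 1 × 793.00 ≈ 1304.

(239, 1304)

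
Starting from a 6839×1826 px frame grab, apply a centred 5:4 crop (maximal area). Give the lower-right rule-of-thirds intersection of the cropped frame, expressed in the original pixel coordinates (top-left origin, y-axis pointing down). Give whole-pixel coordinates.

6839/1826 > 5/4, so the 5:4 crop keeps the full height 1826 and trims width to 1826 × 5/4 = 2282.50 px.
Left offset = (6839 − 2282.50)/2 = 2278.25 px; top offset = 0.
Lower-right is two-thirds across and two-thirds down within the crop:
x = 2278.25 + 2 × 2282.50/3 ≈ 3800; y = 0.00 + 2 × 1826.00/3 ≈ 1217.

x = 3800 px, y = 1217 px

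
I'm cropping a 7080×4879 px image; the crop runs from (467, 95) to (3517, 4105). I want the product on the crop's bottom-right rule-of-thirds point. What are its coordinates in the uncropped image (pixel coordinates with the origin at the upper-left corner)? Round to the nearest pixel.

(2500, 2768)

Crop width = 3517 − 467 = 3050 px; one third is 1016.67 px.
Crop height = 4105 − 95 = 4010 px; one third is 1336.67 px.
The bottom-right point is two-thirds across and two-thirds down within the crop:
x = 467 + 2 × 1016.67 ≈ 2500; y = 95 + 2 × 1336.67 ≈ 2768.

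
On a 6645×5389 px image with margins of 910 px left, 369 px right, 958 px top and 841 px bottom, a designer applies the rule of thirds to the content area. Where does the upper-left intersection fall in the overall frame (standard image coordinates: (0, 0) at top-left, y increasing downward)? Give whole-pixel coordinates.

Content width = 6645 − 910 − 369 = 5366 px; content height = 5389 − 958 − 841 = 3590 px.
Upper-left is one-third across and one-third down within the content area.
x = 910 + 1 × 5366/3 = 910 + 1788.67 ≈ 2699
y = 958 + 1 × 3590/3 = 958 + 1196.67 ≈ 2155

(2699, 2155)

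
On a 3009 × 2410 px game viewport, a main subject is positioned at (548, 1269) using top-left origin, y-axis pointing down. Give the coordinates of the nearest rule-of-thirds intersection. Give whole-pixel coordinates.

(1003, 1607)

Third lines: x ∈ {1003, 2006}, y ∈ {803, 1607}.
548 is closer to x = 1003; 1269 is closer to y = 1607.
So the nearest intersection is the lower-left power point.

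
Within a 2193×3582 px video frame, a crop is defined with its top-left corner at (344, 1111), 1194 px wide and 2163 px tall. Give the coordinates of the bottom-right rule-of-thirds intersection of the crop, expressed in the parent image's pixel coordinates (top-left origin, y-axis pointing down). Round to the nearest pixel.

x = 1140 px, y = 2553 px

One third of the crop width 1194 is 398.00 px.
One third of the crop height 2163 is 721.00 px.
The bottom-right point is two-thirds across and two-thirds down within the crop:
x = 344 + 2 × 398.00 ≈ 1140; y = 1111 + 2 × 721.00 ≈ 2553.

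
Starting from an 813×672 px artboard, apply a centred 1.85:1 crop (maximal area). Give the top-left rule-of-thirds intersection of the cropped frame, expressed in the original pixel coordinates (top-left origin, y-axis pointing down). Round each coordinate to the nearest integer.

813/672 < 1.85/1, so the 1.85:1 crop keeps the full width 813 and trims height to 813 × 1/1.85 = 439.46 px.
Top offset = (672 − 439.46)/2 = 116.27 px; left offset = 0.
Top-left is one-third across and one-third down within the crop:
x = 0.00 + 1 × 813.00/3 ≈ 271; y = 116.27 + 1 × 439.46/3 ≈ 263.

(271, 263)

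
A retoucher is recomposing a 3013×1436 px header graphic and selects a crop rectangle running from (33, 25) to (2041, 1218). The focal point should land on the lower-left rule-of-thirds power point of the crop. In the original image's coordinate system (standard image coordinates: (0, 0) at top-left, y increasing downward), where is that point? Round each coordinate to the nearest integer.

Crop width = 2041 − 33 = 2008 px; one third is 669.33 px.
Crop height = 1218 − 25 = 1193 px; one third is 397.67 px.
The lower-left point is one-third across and two-thirds down within the crop:
x = 33 + 1 × 669.33 ≈ 702; y = 25 + 2 × 397.67 ≈ 820.

x = 702 px, y = 820 px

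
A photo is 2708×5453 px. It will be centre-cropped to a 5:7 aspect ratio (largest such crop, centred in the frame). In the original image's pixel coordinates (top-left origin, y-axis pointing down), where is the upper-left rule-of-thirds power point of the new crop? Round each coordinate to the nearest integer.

2708/5453 < 5/7, so the 5:7 crop keeps the full width 2708 and trims height to 2708 × 7/5 = 3791.20 px.
Top offset = (5453 − 3791.20)/2 = 830.90 px; left offset = 0.
Upper-left is one-third across and one-third down within the crop:
x = 0.00 + 1 × 2708.00/3 ≈ 903; y = 830.90 + 1 × 3791.20/3 ≈ 2095.

x = 903 px, y = 2095 px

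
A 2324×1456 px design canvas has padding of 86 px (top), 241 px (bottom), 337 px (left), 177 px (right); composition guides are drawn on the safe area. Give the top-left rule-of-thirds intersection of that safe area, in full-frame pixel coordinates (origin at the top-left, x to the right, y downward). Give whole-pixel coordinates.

Content width = 2324 − 337 − 177 = 1810 px; content height = 1456 − 86 − 241 = 1129 px.
Top-left is one-third across and one-third down within the safe area.
x = 337 + 1 × 1810/3 = 337 + 603.33 ≈ 940
y = 86 + 1 × 1129/3 = 86 + 376.33 ≈ 462

(940, 462)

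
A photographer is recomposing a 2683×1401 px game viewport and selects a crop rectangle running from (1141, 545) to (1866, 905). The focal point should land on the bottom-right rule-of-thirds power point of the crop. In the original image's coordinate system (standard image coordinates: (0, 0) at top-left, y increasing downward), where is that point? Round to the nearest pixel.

x = 1624 px, y = 785 px

Crop width = 1866 − 1141 = 725 px; one third is 241.67 px.
Crop height = 905 − 545 = 360 px; one third is 120.00 px.
The bottom-right point is two-thirds across and two-thirds down within the crop:
x = 1141 + 2 × 241.67 ≈ 1624; y = 545 + 2 × 120.00 ≈ 785.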